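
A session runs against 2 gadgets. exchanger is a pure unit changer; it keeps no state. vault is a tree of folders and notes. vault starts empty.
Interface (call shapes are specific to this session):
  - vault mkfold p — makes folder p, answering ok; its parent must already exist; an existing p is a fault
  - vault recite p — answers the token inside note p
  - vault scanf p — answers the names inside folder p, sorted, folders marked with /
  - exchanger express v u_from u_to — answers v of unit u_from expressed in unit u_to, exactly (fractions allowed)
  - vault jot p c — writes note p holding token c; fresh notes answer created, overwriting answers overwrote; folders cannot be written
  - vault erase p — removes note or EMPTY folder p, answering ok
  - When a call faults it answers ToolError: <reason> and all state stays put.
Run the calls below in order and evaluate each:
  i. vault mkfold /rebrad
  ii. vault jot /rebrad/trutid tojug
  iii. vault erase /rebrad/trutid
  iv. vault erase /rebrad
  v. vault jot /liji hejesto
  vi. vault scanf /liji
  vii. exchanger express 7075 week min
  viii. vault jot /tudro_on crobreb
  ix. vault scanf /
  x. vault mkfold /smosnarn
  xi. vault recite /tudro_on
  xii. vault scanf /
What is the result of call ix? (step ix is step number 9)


Step: vault mkfold[p=/rebrad]
Result: ok
Step: vault jot[p=/rebrad/trutid; c=tojug]
Result: created
Step: vault erase[p=/rebrad/trutid]
Result: ok
Step: vault erase[p=/rebrad]
Result: ok
Step: vault jot[p=/liji; c=hejesto]
Result: created
Step: vault scanf[p=/liji]
Result: ToolError: not a directory
Step: exchanger express[v=7075; u_from=week; u_to=min]
Result: 71316000
Step: vault jot[p=/tudro_on; c=crobreb]
Result: created
Step: vault scanf[p=/]
Result: [liji, tudro_on]
Step: vault mkfold[p=/smosnarn]
Result: ok
Step: vault recite[p=/tudro_on]
Result: crobreb
Step: vault scanf[p=/]
Result: [liji, smosnarn/, tudro_on]

Answer: [liji, tudro_on]


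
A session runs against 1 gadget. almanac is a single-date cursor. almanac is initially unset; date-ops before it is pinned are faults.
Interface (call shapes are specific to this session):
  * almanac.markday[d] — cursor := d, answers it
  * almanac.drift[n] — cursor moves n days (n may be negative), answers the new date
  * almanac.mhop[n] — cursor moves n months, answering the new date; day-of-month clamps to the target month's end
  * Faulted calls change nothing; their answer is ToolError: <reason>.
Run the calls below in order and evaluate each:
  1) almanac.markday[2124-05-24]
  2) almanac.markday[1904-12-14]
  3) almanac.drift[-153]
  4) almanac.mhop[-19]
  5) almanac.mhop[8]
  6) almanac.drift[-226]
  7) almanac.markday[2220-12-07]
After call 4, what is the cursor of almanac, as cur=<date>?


Answer: cur=1902-12-14

Derivation:
-- 1. markday(d='2124-05-24') == 2124-05-24
-- 2. markday(d='1904-12-14') == 1904-12-14
-- 3. drift(n='-153') == 1904-07-14
-- 4. mhop(n='-19') == 1902-12-14
-- 5. mhop(n='8') == 1903-08-14
-- 6. drift(n='-226') == 1902-12-31
-- 7. markday(d='2220-12-07') == 2220-12-07


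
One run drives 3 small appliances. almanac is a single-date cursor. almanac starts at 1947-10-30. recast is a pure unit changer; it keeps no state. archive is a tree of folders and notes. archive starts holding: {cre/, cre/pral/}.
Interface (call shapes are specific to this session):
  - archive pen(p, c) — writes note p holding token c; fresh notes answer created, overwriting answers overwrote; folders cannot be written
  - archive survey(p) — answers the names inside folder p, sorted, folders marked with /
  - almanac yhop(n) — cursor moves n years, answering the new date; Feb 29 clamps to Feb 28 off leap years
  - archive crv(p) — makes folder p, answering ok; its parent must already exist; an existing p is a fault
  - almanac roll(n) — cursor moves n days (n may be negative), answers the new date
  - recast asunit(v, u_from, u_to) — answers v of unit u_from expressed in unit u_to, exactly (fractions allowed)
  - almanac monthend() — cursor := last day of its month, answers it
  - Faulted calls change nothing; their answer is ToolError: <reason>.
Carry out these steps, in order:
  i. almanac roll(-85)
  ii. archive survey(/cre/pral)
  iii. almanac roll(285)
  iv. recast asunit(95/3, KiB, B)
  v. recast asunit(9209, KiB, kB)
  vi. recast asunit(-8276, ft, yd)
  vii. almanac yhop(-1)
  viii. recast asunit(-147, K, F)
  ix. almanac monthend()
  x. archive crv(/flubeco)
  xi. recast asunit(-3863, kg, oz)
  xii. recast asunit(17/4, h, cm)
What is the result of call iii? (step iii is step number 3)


Step: almanac roll[n=-85]
Result: 1947-08-06
Step: archive survey[p=/cre/pral]
Result: []
Step: almanac roll[n=285]
Result: 1948-05-17
Step: recast asunit[v=95/3; u_from=KiB; u_to=B]
Result: 97280/3
Step: recast asunit[v=9209; u_from=KiB; u_to=kB]
Result: 1178752/125
Step: recast asunit[v=-8276; u_from=ft; u_to=yd]
Result: -8276/3
Step: almanac yhop[n=-1]
Result: 1947-05-17
Step: recast asunit[v=-147; u_from=K; u_to=F]
Result: -72427/100
Step: almanac monthend[]
Result: 1947-05-31
Step: archive crv[p=/flubeco]
Result: ok
Step: recast asunit[v=-3863; u_from=kg; u_to=oz]
Result: -6180800000000/45359237
Step: recast asunit[v=17/4; u_from=h; u_to=cm]
Result: ToolError: incompatible units

Answer: 1948-05-17


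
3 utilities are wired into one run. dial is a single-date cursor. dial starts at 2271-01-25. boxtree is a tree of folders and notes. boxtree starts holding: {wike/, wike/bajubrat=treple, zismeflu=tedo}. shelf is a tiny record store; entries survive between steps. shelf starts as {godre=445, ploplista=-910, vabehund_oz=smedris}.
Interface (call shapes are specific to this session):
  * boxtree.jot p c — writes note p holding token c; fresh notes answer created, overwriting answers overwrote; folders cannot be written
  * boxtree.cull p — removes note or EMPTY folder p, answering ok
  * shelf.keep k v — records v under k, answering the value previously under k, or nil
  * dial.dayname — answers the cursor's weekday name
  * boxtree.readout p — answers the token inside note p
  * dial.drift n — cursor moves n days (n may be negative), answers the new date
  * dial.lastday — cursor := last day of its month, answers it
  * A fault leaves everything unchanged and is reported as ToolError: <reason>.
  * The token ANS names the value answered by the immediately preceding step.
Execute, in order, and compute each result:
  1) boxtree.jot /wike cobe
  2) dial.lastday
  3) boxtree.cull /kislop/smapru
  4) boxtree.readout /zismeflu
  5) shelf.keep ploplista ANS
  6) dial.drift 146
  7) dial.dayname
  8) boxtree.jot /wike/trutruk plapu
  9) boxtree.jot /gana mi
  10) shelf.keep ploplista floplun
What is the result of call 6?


Answer: 2271-06-26

Derivation:
==> jot(/wike, cobe)
<== ToolError: is a directory
==> lastday()
<== 2271-01-31
==> cull(/kislop/smapru)
<== ToolError: not found
==> readout(/zismeflu)
<== tedo
==> keep(ploplista, ANS)
<== -910
==> drift(146)
<== 2271-06-26
==> dayname()
<== Monday
==> jot(/wike/trutruk, plapu)
<== created
==> jot(/gana, mi)
<== created
==> keep(ploplista, floplun)
<== tedo


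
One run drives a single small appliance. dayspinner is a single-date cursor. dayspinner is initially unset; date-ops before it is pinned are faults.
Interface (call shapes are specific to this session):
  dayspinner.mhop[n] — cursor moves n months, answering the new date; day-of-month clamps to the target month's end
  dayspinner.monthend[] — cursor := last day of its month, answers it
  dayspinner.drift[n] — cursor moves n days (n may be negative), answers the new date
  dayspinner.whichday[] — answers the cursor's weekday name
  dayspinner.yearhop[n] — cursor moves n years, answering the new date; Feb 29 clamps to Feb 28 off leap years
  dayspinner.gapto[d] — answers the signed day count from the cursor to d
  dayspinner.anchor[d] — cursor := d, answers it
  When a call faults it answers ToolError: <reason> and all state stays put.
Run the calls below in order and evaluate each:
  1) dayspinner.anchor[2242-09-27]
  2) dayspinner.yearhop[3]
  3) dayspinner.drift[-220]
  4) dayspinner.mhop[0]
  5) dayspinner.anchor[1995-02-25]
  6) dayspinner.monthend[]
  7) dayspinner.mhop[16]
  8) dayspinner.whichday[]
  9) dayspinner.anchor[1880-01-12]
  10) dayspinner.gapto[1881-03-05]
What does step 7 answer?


% anchor 2242-09-27
= 2242-09-27
% yearhop 3
= 2245-09-27
% drift -220
= 2245-02-19
% mhop 0
= 2245-02-19
% anchor 1995-02-25
= 1995-02-25
% monthend
= 1995-02-28
% mhop 16
= 1996-06-28
% whichday
= Friday
% anchor 1880-01-12
= 1880-01-12
% gapto 1881-03-05
= 418

Answer: 1996-06-28


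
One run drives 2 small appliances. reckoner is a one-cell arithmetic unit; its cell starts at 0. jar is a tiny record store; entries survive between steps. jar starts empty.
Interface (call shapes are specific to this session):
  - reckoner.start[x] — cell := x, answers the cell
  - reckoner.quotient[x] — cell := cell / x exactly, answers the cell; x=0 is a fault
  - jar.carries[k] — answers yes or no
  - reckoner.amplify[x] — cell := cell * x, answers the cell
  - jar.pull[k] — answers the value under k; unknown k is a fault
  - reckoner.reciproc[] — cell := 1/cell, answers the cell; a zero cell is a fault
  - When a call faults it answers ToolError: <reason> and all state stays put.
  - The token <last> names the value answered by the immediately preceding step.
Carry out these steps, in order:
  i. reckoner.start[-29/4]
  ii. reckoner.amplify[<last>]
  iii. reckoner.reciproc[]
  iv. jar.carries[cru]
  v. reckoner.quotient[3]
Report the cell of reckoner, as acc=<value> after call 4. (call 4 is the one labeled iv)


Act: start[x→-29/4]
Obs: -29/4
Act: amplify[x→<last>]
Obs: 841/16
Act: reciproc[]
Obs: 16/841
Act: carries[k→cru]
Obs: no
Act: quotient[x→3]
Obs: 16/2523

Answer: acc=16/841


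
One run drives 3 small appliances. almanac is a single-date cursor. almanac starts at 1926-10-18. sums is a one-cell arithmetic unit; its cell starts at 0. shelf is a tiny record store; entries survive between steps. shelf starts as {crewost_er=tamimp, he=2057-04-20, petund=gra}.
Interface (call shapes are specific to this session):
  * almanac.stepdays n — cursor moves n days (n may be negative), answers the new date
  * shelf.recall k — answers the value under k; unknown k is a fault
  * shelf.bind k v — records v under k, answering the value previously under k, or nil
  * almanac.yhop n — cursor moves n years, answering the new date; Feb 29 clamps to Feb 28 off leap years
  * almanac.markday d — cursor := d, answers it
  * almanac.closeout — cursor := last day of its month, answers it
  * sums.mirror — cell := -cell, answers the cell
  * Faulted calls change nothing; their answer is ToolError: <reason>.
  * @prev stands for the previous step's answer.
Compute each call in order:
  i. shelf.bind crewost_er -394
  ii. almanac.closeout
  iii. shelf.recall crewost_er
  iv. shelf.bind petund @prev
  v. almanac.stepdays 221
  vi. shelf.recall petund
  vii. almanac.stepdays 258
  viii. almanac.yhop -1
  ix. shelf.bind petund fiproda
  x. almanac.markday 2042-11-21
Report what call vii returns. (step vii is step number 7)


-- 1. shelf.bind(k: crewost_er, v: -394) -> tamimp
-- 2. almanac.closeout() -> 1926-10-31
-- 3. shelf.recall(k: crewost_er) -> -394
-- 4. shelf.bind(k: petund, v: @prev) -> gra
-- 5. almanac.stepdays(n: 221) -> 1927-06-09
-- 6. shelf.recall(k: petund) -> -394
-- 7. almanac.stepdays(n: 258) -> 1928-02-22
-- 8. almanac.yhop(n: -1) -> 1927-02-22
-- 9. shelf.bind(k: petund, v: fiproda) -> -394
-- 10. almanac.markday(d: 2042-11-21) -> 2042-11-21

Answer: 1928-02-22


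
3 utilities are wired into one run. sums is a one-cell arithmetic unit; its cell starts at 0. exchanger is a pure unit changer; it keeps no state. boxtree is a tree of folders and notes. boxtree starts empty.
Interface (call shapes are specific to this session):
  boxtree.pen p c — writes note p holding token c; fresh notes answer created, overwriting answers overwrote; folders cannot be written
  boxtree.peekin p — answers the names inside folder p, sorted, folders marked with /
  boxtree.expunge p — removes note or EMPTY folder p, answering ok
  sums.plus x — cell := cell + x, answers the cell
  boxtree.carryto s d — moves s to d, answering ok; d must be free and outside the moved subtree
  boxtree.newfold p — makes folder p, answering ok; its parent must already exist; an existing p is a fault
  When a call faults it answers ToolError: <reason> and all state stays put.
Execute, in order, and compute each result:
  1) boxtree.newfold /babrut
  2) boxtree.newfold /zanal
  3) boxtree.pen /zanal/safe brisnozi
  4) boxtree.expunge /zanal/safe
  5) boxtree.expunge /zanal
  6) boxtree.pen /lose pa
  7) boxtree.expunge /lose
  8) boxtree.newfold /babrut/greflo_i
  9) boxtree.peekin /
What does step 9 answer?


I try boxtree.newfold passing p=/babrut, and observe ok.
Calling boxtree.newfold passing p=/zanal, which returns ok.
I use boxtree.pen passing p=/zanal/safe, c=brisnozi, and get created.
I invoke boxtree.expunge passing p=/zanal/safe, yielding ok.
Calling boxtree.expunge passing p=/zanal, and see ok.
Next I call boxtree.pen passing p=/lose, c=pa, and see created.
I run boxtree.expunge passing p=/lose, — result: ok.
Then boxtree.newfold passing p=/babrut/greflo_i, → ok.
Then boxtree.peekin passing p=/, — result: [babrut/].

Answer: [babrut/]


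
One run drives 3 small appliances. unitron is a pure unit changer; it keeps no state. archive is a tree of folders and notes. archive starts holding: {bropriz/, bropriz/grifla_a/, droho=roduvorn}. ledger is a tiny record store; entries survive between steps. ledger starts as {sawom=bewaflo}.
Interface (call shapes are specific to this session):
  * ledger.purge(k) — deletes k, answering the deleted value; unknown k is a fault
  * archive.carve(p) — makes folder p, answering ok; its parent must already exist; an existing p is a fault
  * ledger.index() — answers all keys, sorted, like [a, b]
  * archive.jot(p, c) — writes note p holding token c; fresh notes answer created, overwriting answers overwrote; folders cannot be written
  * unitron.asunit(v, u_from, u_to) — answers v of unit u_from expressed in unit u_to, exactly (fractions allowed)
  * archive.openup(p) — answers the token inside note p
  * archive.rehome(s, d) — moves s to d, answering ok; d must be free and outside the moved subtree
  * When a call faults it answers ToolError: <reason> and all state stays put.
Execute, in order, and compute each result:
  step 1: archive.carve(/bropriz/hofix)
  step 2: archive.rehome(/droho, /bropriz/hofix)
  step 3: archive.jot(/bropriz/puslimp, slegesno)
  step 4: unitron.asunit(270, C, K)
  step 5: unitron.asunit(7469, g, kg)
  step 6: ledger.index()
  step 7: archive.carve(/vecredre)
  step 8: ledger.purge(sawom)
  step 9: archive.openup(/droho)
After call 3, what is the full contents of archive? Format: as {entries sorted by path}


Answer: {bropriz/, bropriz/grifla_a/, bropriz/hofix/, bropriz/puslimp=slegesno, droho=roduvorn}

Derivation:
! carve(/bropriz/hofix) ~> ok
! rehome(/droho, /bropriz/hofix) ~> ToolError: exists
! jot(/bropriz/puslimp, slegesno) ~> created
! asunit(270, C, K) ~> 10863/20
! asunit(7469, g, kg) ~> 7469/1000
! index() ~> [sawom]
! carve(/vecredre) ~> ok
! purge(sawom) ~> bewaflo
! openup(/droho) ~> roduvorn


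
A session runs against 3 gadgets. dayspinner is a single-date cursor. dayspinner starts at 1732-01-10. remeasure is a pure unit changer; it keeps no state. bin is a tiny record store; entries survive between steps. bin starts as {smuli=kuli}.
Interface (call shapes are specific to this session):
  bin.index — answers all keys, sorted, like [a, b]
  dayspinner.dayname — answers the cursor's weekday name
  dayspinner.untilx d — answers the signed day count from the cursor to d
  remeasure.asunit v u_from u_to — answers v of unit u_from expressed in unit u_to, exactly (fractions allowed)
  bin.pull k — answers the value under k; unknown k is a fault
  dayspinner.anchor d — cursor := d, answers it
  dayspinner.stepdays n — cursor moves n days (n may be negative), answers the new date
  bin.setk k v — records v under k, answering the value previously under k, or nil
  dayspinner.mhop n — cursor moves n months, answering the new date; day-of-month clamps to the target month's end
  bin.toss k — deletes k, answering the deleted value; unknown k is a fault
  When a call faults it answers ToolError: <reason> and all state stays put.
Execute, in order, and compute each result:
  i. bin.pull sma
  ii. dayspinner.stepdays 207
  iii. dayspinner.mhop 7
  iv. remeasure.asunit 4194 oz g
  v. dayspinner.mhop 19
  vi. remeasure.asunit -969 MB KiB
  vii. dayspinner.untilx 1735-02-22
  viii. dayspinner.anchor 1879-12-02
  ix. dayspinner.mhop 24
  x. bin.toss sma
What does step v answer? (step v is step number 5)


Answer: 1734-10-04

Derivation:
>> bin.pull(k=sma)
<< ToolError: no such key sma
>> dayspinner.stepdays(n=207)
<< 1732-08-04
>> dayspinner.mhop(n=7)
<< 1733-03-04
>> remeasure.asunit(v=4194, u_from=oz, u_to=g)
<< 95118319989/800000
>> dayspinner.mhop(n=19)
<< 1734-10-04
>> remeasure.asunit(v=-969, u_from=MB, u_to=KiB)
<< -15140625/16
>> dayspinner.untilx(d=1735-02-22)
<< 141
>> dayspinner.anchor(d=1879-12-02)
<< 1879-12-02
>> dayspinner.mhop(n=24)
<< 1881-12-02
>> bin.toss(k=sma)
<< ToolError: no such key sma


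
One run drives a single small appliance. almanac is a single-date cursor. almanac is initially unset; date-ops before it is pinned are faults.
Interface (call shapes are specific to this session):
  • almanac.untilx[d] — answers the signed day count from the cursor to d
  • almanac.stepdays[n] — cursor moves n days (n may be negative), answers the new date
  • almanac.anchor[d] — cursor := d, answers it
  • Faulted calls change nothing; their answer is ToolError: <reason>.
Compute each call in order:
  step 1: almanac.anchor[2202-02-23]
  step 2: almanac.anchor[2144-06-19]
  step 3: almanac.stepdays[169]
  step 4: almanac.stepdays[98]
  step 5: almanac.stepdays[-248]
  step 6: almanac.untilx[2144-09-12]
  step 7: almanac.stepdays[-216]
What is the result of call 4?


Invoking almanac.anchor using d=2202-02-23, and observe 2202-02-23.
I use almanac.anchor using d=2144-06-19, and observe 2144-06-19.
I try almanac.stepdays using n=169, giving 2144-12-05.
Now I run almanac.stepdays using n=98, giving 2145-03-13.
I invoke almanac.stepdays using n=-248, which returns 2144-07-08.
I call almanac.untilx using d=2144-09-12, → 66.
Now I run almanac.stepdays using n=-216, and observe 2143-12-05.

Answer: 2145-03-13


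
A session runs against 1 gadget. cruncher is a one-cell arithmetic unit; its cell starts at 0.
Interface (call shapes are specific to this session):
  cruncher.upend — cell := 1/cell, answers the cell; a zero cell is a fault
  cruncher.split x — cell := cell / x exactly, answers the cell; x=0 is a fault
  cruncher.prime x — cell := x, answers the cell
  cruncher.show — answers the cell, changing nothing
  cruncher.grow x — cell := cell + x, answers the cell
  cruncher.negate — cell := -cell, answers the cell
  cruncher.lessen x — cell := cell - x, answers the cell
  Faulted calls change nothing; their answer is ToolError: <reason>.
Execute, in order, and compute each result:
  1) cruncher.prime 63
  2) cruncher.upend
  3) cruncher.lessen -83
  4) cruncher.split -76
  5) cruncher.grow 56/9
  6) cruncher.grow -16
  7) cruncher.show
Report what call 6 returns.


Next I call prime with x='63', — result: 63.
Calling upend(), yielding 1/63.
Calling lessen with x='-83', yielding 5230/63.
I invoke split with x='-76', — result: -2615/2394.
I call grow with x='56/9': 12281/2394.
I try grow with x='-16', giving -26023/2394.
I try show, → -26023/2394.

Answer: -26023/2394


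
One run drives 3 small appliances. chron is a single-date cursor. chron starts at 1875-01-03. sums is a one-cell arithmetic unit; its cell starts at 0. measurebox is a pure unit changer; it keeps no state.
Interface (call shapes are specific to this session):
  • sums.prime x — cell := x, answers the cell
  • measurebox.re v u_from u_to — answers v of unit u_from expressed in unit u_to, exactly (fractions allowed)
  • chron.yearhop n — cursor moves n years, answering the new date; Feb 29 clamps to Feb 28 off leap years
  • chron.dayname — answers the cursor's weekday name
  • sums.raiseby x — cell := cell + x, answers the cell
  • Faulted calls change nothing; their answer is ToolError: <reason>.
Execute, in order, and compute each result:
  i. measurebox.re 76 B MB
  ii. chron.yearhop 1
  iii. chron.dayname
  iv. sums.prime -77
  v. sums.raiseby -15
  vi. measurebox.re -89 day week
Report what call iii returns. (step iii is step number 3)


Answer: Monday

Derivation:
Act: measurebox.re[v='76'; u_from='B'; u_to='MB']
Obs: 19/250000
Act: chron.yearhop[n='1']
Obs: 1876-01-03
Act: chron.dayname[]
Obs: Monday
Act: sums.prime[x='-77']
Obs: -77
Act: sums.raiseby[x='-15']
Obs: -92
Act: measurebox.re[v='-89'; u_from='day'; u_to='week']
Obs: -89/7


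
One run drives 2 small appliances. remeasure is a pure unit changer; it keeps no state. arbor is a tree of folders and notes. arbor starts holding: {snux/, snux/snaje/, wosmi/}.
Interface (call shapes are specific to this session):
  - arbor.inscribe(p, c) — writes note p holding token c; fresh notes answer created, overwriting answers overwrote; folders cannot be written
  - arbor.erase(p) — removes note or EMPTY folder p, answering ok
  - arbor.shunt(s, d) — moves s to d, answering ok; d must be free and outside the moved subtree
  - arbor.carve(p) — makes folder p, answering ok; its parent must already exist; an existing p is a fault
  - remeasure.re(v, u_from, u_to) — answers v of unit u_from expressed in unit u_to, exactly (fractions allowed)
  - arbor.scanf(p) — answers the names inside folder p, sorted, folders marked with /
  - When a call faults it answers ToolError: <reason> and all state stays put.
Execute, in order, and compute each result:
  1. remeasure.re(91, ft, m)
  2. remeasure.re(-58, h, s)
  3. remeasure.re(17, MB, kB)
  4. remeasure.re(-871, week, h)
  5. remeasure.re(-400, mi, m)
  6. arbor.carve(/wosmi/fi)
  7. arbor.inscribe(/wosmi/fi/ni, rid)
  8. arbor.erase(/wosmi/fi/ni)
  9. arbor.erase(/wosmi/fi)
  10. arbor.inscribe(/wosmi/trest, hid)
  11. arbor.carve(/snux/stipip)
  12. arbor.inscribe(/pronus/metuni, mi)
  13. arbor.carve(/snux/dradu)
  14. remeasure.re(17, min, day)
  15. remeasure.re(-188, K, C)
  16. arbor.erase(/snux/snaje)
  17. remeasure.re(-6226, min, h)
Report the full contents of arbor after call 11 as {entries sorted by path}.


% re(v=91, u_from=ft, u_to=m) -> 34671/1250
% re(v=-58, u_from=h, u_to=s) -> -208800
% re(v=17, u_from=MB, u_to=kB) -> 17000
% re(v=-871, u_from=week, u_to=h) -> -146328
% re(v=-400, u_from=mi, u_to=m) -> -3218688/5
% carve(p=/wosmi/fi) -> ok
% inscribe(p=/wosmi/fi/ni, c=rid) -> created
% erase(p=/wosmi/fi/ni) -> ok
% erase(p=/wosmi/fi) -> ok
% inscribe(p=/wosmi/trest, c=hid) -> created
% carve(p=/snux/stipip) -> ok
% inscribe(p=/pronus/metuni, c=mi) -> ToolError: no parent
% carve(p=/snux/dradu) -> ok
% re(v=17, u_from=min, u_to=day) -> 17/1440
% re(v=-188, u_from=K, u_to=C) -> -9223/20
% erase(p=/snux/snaje) -> ok
% re(v=-6226, u_from=min, u_to=h) -> -3113/30

Answer: {snux/, snux/snaje/, snux/stipip/, wosmi/, wosmi/trest=hid}


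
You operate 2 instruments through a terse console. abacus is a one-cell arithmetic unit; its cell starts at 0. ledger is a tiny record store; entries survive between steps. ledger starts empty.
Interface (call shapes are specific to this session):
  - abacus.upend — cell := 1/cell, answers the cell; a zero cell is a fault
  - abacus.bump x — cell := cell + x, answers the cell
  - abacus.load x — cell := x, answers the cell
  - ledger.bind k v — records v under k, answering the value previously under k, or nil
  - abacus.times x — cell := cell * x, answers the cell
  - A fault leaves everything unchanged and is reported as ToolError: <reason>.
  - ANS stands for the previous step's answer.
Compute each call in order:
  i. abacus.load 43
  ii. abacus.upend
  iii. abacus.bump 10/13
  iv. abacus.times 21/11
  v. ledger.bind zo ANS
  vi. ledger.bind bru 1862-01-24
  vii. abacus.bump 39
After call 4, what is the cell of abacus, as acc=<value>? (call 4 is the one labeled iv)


-> abacus.load(x=43)
<- 43
-> abacus.upend()
<- 1/43
-> abacus.bump(x=10/13)
<- 443/559
-> abacus.times(x=21/11)
<- 9303/6149
-> ledger.bind(k=zo, v=ANS)
<- nil
-> ledger.bind(k=bru, v=1862-01-24)
<- nil
-> abacus.bump(x=39)
<- 249114/6149

Answer: acc=9303/6149


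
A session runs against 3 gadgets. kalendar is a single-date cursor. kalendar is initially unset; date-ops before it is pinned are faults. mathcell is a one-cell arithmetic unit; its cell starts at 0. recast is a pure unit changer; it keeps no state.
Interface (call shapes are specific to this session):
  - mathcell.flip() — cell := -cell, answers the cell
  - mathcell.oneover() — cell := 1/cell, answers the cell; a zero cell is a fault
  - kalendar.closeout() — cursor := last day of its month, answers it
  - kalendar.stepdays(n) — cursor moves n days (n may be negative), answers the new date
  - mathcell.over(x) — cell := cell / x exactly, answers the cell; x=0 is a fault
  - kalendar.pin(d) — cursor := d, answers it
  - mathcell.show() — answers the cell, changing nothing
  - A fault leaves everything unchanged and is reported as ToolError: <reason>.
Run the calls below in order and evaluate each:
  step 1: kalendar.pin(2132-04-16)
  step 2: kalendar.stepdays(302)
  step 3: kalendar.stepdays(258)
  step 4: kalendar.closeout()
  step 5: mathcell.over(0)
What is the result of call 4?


Answer: 2133-10-31

Derivation:
>>> pin d: 2132-04-16
:: 2132-04-16
>>> stepdays n: 302
:: 2133-02-12
>>> stepdays n: 258
:: 2133-10-28
>>> closeout
:: 2133-10-31
>>> over x: 0
:: ToolError: division by zero


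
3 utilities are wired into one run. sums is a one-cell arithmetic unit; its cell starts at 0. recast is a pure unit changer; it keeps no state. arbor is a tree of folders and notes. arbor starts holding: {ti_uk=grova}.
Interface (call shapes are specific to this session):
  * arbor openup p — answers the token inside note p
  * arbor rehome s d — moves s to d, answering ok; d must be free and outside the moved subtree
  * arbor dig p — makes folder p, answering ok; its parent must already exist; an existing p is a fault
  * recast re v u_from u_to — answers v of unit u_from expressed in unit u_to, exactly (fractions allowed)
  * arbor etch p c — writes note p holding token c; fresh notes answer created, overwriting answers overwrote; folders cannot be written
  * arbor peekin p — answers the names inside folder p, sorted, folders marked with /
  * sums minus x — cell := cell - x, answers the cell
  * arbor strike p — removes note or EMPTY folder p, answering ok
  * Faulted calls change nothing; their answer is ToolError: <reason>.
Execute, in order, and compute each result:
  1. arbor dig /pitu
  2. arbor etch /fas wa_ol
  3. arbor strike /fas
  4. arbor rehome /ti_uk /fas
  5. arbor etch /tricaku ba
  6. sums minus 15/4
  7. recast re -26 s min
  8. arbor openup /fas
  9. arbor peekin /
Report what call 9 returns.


Answer: [fas, pitu/, tricaku]

Derivation:
;; arbor dig(p=/pitu) : ok
;; arbor etch(p=/fas, c=wa_ol) : created
;; arbor strike(p=/fas) : ok
;; arbor rehome(s=/ti_uk, d=/fas) : ok
;; arbor etch(p=/tricaku, c=ba) : created
;; sums minus(x=15/4) : -15/4
;; recast re(v=-26, u_from=s, u_to=min) : -13/30
;; arbor openup(p=/fas) : grova
;; arbor peekin(p=/) : [fas, pitu/, tricaku]


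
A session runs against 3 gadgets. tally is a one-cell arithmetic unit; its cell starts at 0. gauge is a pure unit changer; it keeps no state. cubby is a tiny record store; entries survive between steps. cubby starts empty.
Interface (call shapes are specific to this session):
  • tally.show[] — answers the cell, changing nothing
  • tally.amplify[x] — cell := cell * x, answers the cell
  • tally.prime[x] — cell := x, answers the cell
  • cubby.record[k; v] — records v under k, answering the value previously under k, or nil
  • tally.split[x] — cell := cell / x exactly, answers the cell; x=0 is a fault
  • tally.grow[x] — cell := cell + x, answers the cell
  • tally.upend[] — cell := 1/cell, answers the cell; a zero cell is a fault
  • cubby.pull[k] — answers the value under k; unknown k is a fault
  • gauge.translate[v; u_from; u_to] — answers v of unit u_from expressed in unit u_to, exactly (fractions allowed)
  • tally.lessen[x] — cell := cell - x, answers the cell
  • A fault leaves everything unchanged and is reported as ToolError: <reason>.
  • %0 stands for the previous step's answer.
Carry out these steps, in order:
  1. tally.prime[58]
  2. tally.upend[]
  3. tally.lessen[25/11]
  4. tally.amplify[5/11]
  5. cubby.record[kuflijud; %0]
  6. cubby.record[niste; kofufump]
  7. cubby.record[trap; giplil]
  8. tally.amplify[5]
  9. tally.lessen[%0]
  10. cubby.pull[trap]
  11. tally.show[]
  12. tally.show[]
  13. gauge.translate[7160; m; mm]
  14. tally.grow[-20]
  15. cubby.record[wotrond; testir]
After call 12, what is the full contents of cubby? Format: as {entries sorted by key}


Answer: {kuflijud=-7195/7018, niste=kofufump, trap=giplil}

Derivation:
Next I call tally.prime on x=58, — result: 58.
I use tally.upend(), — result: 1/58.
Using tally.lessen on x=25/11, and see -1439/638.
Next I call tally.amplify on x=5/11, yielding -7195/7018.
I use cubby.record on k=kuflijud, v=%0, and get nil.
Now I run cubby.record on k=niste, v=kofufump, and see nil.
I call cubby.record on k=trap, v=giplil, yielding nil.
Calling tally.amplify on x=5: -35975/7018.
I run tally.lessen on x=%0, — result: 0.
I run cubby.pull on k=trap: giplil.
Using tally.show, which returns 0.
I run tally.show(), yielding 0.
I call gauge.translate on v=7160, u_from=m, u_to=mm, which returns 7160000.
I try tally.grow on x=-20, — result: -20.
I try cubby.record on k=wotrond, v=testir, and observe nil.


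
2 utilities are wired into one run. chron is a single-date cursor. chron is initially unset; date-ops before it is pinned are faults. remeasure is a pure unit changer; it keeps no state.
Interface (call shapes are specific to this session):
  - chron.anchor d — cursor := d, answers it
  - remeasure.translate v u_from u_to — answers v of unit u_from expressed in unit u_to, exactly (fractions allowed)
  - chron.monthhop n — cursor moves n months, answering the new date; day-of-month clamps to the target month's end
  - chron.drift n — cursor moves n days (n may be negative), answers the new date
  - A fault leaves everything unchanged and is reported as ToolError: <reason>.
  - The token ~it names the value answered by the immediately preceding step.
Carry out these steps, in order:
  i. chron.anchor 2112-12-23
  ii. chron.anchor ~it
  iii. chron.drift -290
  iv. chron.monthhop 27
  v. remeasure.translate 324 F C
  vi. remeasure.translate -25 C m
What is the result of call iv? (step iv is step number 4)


% 1. chron.anchor(2112-12-23) : 2112-12-23
% 2. chron.anchor(~it) : 2112-12-23
% 3. chron.drift(-290) : 2112-03-08
% 4. chron.monthhop(27) : 2114-06-08
% 5. remeasure.translate(324, F, C) : 1460/9
% 6. remeasure.translate(-25, C, m) : ToolError: incompatible units

Answer: 2114-06-08


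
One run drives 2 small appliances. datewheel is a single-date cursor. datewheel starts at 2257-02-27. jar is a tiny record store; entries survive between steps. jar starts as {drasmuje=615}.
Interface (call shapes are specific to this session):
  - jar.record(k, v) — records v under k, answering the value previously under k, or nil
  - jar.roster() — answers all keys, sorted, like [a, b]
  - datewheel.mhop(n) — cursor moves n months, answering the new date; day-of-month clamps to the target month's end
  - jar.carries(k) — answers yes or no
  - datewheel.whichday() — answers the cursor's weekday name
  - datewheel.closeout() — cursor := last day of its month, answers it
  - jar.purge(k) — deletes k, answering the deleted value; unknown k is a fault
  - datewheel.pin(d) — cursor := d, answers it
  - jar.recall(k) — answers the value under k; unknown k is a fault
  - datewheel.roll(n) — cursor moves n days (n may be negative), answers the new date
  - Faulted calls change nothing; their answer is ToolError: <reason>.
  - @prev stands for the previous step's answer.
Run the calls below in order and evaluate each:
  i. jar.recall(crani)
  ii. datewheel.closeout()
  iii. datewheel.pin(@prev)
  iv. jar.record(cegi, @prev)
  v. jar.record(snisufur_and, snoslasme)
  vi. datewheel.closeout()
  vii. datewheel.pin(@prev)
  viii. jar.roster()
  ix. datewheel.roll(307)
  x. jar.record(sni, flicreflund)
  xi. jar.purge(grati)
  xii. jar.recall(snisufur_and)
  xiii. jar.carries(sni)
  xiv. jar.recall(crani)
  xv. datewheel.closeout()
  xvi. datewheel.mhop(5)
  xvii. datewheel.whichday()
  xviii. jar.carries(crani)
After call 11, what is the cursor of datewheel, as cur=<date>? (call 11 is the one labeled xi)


→ jar.recall(crani)
← ToolError: no such key crani
→ datewheel.closeout()
← 2257-02-28
→ datewheel.pin(@prev)
← 2257-02-28
→ jar.record(cegi, @prev)
← nil
→ jar.record(snisufur_and, snoslasme)
← nil
→ datewheel.closeout()
← 2257-02-28
→ datewheel.pin(@prev)
← 2257-02-28
→ jar.roster()
← [cegi, drasmuje, snisufur_and]
→ datewheel.roll(307)
← 2258-01-01
→ jar.record(sni, flicreflund)
← nil
→ jar.purge(grati)
← ToolError: no such key grati
→ jar.recall(snisufur_and)
← snoslasme
→ jar.carries(sni)
← yes
→ jar.recall(crani)
← ToolError: no such key crani
→ datewheel.closeout()
← 2258-01-31
→ datewheel.mhop(5)
← 2258-06-30
→ datewheel.whichday()
← Wednesday
→ jar.carries(crani)
← no

Answer: cur=2258-01-01


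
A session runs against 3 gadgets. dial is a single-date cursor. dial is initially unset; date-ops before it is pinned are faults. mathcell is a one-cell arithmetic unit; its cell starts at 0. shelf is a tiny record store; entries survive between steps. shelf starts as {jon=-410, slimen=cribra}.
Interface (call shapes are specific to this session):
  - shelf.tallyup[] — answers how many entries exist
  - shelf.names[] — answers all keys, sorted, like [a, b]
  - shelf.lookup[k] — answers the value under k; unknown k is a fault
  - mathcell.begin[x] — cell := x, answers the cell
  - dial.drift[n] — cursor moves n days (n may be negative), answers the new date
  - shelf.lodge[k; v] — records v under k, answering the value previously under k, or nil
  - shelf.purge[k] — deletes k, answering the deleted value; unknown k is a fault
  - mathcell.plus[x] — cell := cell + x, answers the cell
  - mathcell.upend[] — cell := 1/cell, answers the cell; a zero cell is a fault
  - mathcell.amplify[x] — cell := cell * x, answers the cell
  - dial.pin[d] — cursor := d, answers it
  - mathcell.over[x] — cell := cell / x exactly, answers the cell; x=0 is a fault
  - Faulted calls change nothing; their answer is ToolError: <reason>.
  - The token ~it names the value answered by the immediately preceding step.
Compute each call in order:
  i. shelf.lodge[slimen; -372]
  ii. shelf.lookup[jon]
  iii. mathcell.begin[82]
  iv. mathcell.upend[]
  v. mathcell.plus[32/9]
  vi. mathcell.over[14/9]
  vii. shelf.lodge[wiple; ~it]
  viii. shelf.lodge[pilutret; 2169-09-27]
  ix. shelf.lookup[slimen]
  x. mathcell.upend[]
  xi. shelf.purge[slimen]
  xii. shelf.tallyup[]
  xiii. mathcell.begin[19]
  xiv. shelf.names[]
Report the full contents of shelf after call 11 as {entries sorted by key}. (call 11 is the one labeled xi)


Answer: {jon=-410, pilutret=2169-09-27, wiple=2633/1148}

Derivation:
$ shelf.lodge k→slimen v→-372
  cribra
$ shelf.lookup k→jon
  -410
$ mathcell.begin x→82
  82
$ mathcell.upend
  1/82
$ mathcell.plus x→32/9
  2633/738
$ mathcell.over x→14/9
  2633/1148
$ shelf.lodge k→wiple v→~it
  nil
$ shelf.lodge k→pilutret v→2169-09-27
  nil
$ shelf.lookup k→slimen
  -372
$ mathcell.upend
  1148/2633
$ shelf.purge k→slimen
  -372
$ shelf.tallyup
  3
$ mathcell.begin x→19
  19
$ shelf.names
  [jon, pilutret, wiple]


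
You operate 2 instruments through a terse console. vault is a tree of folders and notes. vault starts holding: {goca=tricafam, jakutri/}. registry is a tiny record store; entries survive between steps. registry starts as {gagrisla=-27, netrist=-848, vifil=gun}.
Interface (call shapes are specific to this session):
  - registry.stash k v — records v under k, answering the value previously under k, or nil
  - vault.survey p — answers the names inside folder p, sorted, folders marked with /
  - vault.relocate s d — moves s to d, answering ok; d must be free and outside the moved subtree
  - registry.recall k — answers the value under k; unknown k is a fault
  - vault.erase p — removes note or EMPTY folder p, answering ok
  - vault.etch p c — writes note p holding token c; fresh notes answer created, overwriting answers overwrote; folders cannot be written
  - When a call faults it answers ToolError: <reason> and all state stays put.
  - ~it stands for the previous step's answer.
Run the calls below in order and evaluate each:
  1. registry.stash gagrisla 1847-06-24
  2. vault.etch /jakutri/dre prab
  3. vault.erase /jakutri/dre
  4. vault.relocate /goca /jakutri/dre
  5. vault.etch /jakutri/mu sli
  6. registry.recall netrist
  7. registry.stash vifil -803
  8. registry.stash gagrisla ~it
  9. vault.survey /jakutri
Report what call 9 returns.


Answer: [dre, mu]

Derivation:
I use registry.stash(k→gagrisla, v→1847-06-24), and get -27.
Next I call vault.etch(p→/jakutri/dre, c→prab), and see created.
Using vault.erase(p→/jakutri/dre), and get ok.
I run vault.relocate(s→/goca, d→/jakutri/dre), — result: ok.
I invoke vault.etch(p→/jakutri/mu, c→sli), yielding created.
Invoking registry.recall(k→netrist), and see -848.
I use registry.stash(k→vifil, v→-803), giving gun.
Next I call registry.stash(k→gagrisla, v→~it), yielding 1847-06-24.
Invoking vault.survey(p→/jakutri), which returns [dre, mu].


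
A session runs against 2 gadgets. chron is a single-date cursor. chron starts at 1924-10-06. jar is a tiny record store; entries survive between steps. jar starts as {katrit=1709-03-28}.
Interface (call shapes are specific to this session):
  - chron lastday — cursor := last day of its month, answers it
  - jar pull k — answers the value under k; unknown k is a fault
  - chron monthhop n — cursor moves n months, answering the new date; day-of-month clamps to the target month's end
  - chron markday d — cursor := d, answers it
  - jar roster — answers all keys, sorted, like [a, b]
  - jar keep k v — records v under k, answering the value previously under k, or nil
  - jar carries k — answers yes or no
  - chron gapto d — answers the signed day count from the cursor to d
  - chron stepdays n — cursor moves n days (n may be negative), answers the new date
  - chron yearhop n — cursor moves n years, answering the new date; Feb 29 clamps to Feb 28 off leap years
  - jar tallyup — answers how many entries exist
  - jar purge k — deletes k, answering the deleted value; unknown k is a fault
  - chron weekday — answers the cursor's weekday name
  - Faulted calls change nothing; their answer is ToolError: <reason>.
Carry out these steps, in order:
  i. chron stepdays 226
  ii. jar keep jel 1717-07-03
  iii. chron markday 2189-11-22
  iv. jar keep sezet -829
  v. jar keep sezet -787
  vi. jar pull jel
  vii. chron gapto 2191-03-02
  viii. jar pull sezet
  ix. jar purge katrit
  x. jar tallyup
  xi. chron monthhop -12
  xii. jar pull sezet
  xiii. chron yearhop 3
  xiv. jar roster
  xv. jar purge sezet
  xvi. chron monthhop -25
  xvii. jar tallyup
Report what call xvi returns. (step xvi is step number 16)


Answer: 2189-10-22

Derivation:
Act: chron stepdays[n: 226]
Obs: 1925-05-20
Act: jar keep[k: jel; v: 1717-07-03]
Obs: nil
Act: chron markday[d: 2189-11-22]
Obs: 2189-11-22
Act: jar keep[k: sezet; v: -829]
Obs: nil
Act: jar keep[k: sezet; v: -787]
Obs: -829
Act: jar pull[k: jel]
Obs: 1717-07-03
Act: chron gapto[d: 2191-03-02]
Obs: 465
Act: jar pull[k: sezet]
Obs: -787
Act: jar purge[k: katrit]
Obs: 1709-03-28
Act: jar tallyup[]
Obs: 2
Act: chron monthhop[n: -12]
Obs: 2188-11-22
Act: jar pull[k: sezet]
Obs: -787
Act: chron yearhop[n: 3]
Obs: 2191-11-22
Act: jar roster[]
Obs: [jel, sezet]
Act: jar purge[k: sezet]
Obs: -787
Act: chron monthhop[n: -25]
Obs: 2189-10-22
Act: jar tallyup[]
Obs: 1
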